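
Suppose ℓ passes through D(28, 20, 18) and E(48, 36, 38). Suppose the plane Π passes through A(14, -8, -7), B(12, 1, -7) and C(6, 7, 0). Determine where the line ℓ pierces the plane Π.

(8, 4, -2)

A direction vector for ℓ is E − D = (20, 16, 20).
AB = (-2, 9, 0), AC = (-8, 15, 7); a normal to Π is AB × AC = (63, 14, 42).
Using A: Π has equation 63x + 14y + 42z = 476.
Substitute r = (28, 20, 18) + t(20, 16, 20) into the plane: 2800 + 2324t = 476, so t = -1.
Intersection: (28, 20, 18) + (-1)·(20, 16, 20) = (8, 4, -2).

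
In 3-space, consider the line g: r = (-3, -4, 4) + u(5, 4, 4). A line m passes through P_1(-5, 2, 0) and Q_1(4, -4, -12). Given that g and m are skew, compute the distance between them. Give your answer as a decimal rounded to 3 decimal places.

7.466

A direction vector for m is Q_1 − P_1 = (9, -6, -12).
Common perpendicular direction n = (5, 4, 4) × (9, -6, -12) = (-24, 96, -66).
With w = (-5, 2, 0) − (-3, -4, 4) = (-2, 6, -4), w · n = 888.
Distance = |w · n| / |n| = |888| / √14148 ≈ 7.466.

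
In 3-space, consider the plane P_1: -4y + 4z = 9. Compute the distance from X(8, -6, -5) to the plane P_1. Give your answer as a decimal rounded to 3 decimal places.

n·X − d = (0)·(8) + (-4)·(-6) + (4)·(-5) − 9 = -5; |n| = √32.
Distance = |-5| / √32 = 5/√32 ≈ 0.884.

0.884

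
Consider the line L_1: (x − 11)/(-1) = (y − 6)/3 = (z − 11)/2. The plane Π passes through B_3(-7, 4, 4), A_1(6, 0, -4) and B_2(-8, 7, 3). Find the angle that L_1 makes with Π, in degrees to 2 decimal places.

34.54

L_1 has direction (-1, 3, 2) through (11, 6, 11).
B_3A_1 = (13, -4, -8), B_3B_2 = (-1, 3, -1); a normal to Π is B_3A_1 × B_3B_2 = (28, 21, 35).
Using B_3: Π has equation 28x + 21y + 35z = 28.
sin θ = |n·v| / (|n||v|) = |105| / (√2450 · √14) = 0.56695.
θ ≈ 34.54°.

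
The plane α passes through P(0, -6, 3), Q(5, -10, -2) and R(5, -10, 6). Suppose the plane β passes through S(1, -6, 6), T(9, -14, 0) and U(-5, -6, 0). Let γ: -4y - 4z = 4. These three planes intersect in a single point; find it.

(0, -6, 5)

PQ = (5, -4, -5), PR = (5, -4, 3); a normal to α is PQ × PR = (-32, -40, 0).
Using P: α has equation -32x - 40y = 240.
ST = (8, -8, -6), SU = (-6, 0, -6); a normal to β is ST × SU = (48, 84, -48).
Using S: β has equation 48x + 84y - 48z = -744.
Solving the 3×3 linear system -32x - 40y = 240, 48x + 84y - 48z = -744, -4y - 4z = 4 (e.g. by elimination or Cramer's rule, determinant = 9216) gives (0, -6, 5).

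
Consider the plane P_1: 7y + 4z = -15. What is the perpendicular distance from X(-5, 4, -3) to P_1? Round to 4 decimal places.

3.8451

n·X − d = (0)·(-5) + (7)·(4) + (4)·(-3) − (-15) = 31; |n| = √65.
Distance = |31| / √65 = 31/√65 ≈ 3.8451.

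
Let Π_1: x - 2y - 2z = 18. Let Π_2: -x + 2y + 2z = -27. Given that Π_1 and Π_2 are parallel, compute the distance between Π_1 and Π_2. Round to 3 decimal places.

Rescale Π_2 by 1/(-1): x - 2y - 2z = 27. Then distance = |18 − 27| / √9 ≈ 3.000.

3.000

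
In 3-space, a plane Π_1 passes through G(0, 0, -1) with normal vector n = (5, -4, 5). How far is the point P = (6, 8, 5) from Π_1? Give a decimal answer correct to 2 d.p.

3.45

Π_1: n·r = n·G gives 5x - 4y + 5z = -5.
n·P − d = (5)·(6) + (-4)·(8) + (5)·(5) − (-5) = 28; |n| = √66.
Distance = |28| / √66 = 28/√66 ≈ 3.45.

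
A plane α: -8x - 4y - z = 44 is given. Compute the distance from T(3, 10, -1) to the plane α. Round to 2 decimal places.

11.89

n·T − d = (-8)·(3) + (-4)·(10) + (-1)·(-1) − 44 = -107; |n| = √81.
Distance = |-107| / √81 = 107/√81 ≈ 11.89.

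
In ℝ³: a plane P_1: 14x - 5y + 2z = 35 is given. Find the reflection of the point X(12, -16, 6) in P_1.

(-16, -6, 2)

λ = (n·X − d)/|n|² = (260 − 35)/225 = 1.
Reflection = X − 2λn = (12, -16, 6) − 2·(14, -5, 2) = (-16, -6, 2).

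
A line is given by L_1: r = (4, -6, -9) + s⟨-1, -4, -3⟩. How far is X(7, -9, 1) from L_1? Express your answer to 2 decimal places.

10.05

Taking (4, -6, -9) on L_1 with direction v = (-1, -4, -3): w = X − (4, -6, -9) = (3, -3, 10), and w × v = (49, -1, -15).
Distance = |w × v| / |v| = √2627 / √26 ≈ 10.05.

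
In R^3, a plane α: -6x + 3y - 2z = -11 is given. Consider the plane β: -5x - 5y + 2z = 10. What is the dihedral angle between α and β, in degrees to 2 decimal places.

cos θ = |n₁·n₂| / (|n₁||n₂|) = |11| / (√49 · √54).
θ = arccos(0.21384) ≈ 77.65°.

77.65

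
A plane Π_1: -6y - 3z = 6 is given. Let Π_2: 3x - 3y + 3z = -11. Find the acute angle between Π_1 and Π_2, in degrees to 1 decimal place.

75.0

cos θ = |n₁·n₂| / (|n₁||n₂|) = |9| / (√45 · √27).
θ = arccos(0.25820) ≈ 75.0°.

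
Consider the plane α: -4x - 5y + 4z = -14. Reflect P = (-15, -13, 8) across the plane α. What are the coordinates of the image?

λ = (n·P − d)/|n|² = (157 − (-14))/57 = 3.
Reflection = P − 2λn = (-15, -13, 8) − 6·(-4, -5, 4) = (9, 17, -16).

(9, 17, -16)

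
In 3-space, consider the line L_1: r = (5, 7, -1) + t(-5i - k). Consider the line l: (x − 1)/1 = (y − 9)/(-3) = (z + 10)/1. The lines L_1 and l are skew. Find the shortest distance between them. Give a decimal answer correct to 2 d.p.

7.27

l has direction (1, -3, 1) through (1, 9, -10).
Common perpendicular direction n = (-5, 0, -1) × (1, -3, 1) = (-3, 4, 15).
With w = (1, 9, -10) − (5, 7, -1) = (-4, 2, -9), w · n = -115.
Distance = |w · n| / |n| = |-115| / √250 ≈ 7.27.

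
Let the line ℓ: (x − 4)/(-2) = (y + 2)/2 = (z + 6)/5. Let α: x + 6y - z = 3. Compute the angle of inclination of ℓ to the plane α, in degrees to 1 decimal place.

8.1

ℓ has direction (-2, 2, 5) through (4, -2, -6).
sin θ = |n·v| / (|n||v|) = |5| / (√38 · √33) = 0.14120.
θ ≈ 8.1°.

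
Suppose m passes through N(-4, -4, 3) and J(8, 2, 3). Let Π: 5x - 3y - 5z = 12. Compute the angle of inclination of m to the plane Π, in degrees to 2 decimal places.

24.05

A direction vector for m is J − N = (12, 6, 0).
sin θ = |n·v| / (|n||v|) = |42| / (√59 · √180) = 0.40756.
θ ≈ 24.05°.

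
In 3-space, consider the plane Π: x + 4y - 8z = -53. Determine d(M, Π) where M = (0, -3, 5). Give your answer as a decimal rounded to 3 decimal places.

0.111

n·M − d = (1)·(0) + (4)·(-3) + (-8)·(5) − (-53) = 1; |n| = √81.
Distance = |1| / √81 = 1/√81 ≈ 0.111.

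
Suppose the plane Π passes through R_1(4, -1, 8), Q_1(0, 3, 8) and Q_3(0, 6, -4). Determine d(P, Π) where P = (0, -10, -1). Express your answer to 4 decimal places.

R_1Q_1 = (-4, 4, 0), R_1Q_3 = (-4, 7, -12); a normal to Π is R_1Q_1 × R_1Q_3 = (-48, -48, -12).
Using R_1: Π has equation -48x - 48y - 12z = -240.
n·P − d = (-48)·(0) + (-48)·(-10) + (-12)·(-1) − (-240) = 732; |n| = √4752.
Distance = |732| / √4752 = 732/√4752 ≈ 10.6187.

10.6187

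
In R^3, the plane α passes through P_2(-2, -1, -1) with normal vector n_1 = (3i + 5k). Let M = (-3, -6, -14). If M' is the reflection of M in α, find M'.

(9, -6, 6)

α: n_1·r = n_1·P_2 gives 3x + 5z = -11.
λ = (n·M − d)/|n|² = (-79 − (-11))/34 = -2.
Reflection = M − 2λn = (-3, -6, -14) − (-4)·(3, 0, 5) = (9, -6, 6).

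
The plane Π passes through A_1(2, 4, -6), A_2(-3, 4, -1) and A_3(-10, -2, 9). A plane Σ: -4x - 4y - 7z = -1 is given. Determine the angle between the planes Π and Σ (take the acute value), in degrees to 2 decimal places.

15.64

A_1A_2 = (-5, 0, 5), A_1A_3 = (-12, -6, 15); a normal to Π is A_1A_2 × A_1A_3 = (30, 15, 30).
Using A_1: Π has equation 30x + 15y + 30z = -60.
cos θ = |n₁·n₂| / (|n₁||n₂|) = |-390| / (√2025 · √81).
θ = arccos(0.96296) ≈ 15.64°.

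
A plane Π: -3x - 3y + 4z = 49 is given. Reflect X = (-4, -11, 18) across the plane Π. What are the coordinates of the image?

(8, 1, 2)

λ = (n·X − d)/|n|² = (117 − 49)/34 = 2.
Reflection = X − 2λn = (-4, -11, 18) − 4·(-3, -3, 4) = (8, 1, 2).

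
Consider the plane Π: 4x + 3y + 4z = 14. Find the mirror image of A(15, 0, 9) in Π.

λ = (n·A − d)/|n|² = (96 − 14)/41 = 2.
Reflection = A − 2λn = (15, 0, 9) − 4·(4, 3, 4) = (-1, -12, -7).

(-1, -12, -7)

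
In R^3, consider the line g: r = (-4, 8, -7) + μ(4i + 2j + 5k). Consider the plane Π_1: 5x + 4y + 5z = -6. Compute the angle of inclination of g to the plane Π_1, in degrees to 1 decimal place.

76.5

sin θ = |n·v| / (|n||v|) = |53| / (√66 · √45) = 0.97252.
θ ≈ 76.5°.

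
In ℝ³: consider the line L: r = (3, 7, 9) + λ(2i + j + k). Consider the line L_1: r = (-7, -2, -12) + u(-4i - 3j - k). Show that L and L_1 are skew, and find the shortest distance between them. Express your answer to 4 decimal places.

11.5470

Common perpendicular direction n = (2, 1, 1) × (-4, -3, -1) = (2, -2, -2).
With w = (-7, -2, -12) − (3, 7, 9) = (-10, -9, -21), w · n = 40.
Since n ≠ 0 the lines are not parallel, and w · n = 40 ≠ 0 so they do not intersect; hence they are skew.
Distance = |w · n| / |n| = |40| / √12 ≈ 11.5470.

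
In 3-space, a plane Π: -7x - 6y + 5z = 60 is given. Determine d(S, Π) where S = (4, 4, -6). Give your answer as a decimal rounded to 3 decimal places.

n·S − d = (-7)·(4) + (-6)·(4) + (5)·(-6) − 60 = -142; |n| = √110.
Distance = |-142| / √110 = 142/√110 ≈ 13.539.

13.539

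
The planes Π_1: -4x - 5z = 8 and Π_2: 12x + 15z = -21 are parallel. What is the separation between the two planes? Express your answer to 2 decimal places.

Rescale Π_2 by 1/(-3): -4x - 5z = 7. Then distance = |8 − 7| / √41 ≈ 0.16.

0.16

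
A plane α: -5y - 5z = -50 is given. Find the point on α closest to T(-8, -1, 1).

Foot = T − λn with λ = (n·T − d)/|n|² = (0 − (-50))/50 = 1.
Foot = (-8, -1, 1) − 1·(0, -5, -5) = (-8, 4, 6).

(-8, 4, 6)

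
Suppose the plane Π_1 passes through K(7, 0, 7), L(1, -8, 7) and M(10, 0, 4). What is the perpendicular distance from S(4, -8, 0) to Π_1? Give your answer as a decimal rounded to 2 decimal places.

2.50

KL = (-6, -8, 0), KM = (3, 0, -3); a normal to Π_1 is KL × KM = (24, -18, 24).
Using K: Π_1 has equation 24x - 18y + 24z = 336.
n·S − d = (24)·(4) + (-18)·(-8) + (24)·(0) − 336 = -96; |n| = √1476.
Distance = |-96| / √1476 = 96/√1476 ≈ 2.50.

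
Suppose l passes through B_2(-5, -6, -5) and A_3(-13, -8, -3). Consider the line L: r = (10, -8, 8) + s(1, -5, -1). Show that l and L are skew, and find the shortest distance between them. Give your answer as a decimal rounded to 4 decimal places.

16.7382

A direction vector for l is A_3 − B_2 = (-8, -2, 2).
Common perpendicular direction n = (-8, -2, 2) × (1, -5, -1) = (12, -6, 42).
With w = (10, -8, 8) − (-5, -6, -5) = (15, -2, 13), w · n = 738.
Since n ≠ 0 the lines are not parallel, and w · n = 738 ≠ 0 so they do not intersect; hence they are skew.
Distance = |w · n| / |n| = |738| / √1944 ≈ 16.7382.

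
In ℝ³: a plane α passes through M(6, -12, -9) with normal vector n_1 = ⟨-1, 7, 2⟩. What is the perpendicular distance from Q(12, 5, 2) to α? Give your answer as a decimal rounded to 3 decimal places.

α: n_1·r = n_1·M gives -x + 7y + 2z = -108.
n·Q − d = (-1)·(12) + (7)·(5) + (2)·(2) − (-108) = 135; |n| = √54.
Distance = |135| / √54 = 135/√54 ≈ 18.371.

18.371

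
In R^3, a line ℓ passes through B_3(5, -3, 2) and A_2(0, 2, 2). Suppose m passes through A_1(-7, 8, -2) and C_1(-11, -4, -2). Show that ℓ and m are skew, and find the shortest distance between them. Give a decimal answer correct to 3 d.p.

A direction vector for ℓ is A_2 − B_3 = (-5, 5, 0).
A direction vector for m is C_1 − A_1 = (-4, -12, 0).
Common perpendicular direction n = (-5, 5, 0) × (-4, -12, 0) = (0, 0, 80).
With w = (-7, 8, -2) − (5, -3, 2) = (-12, 11, -4), w · n = -320.
Since n ≠ 0 the lines are not parallel, and w · n = -320 ≠ 0 so they do not intersect; hence they are skew.
Distance = |w · n| / |n| = |-320| / √6400 ≈ 4.000.

4.000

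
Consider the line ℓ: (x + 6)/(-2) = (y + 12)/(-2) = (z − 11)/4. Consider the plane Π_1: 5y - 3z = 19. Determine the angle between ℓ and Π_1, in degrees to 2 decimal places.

50.37

ℓ has direction (-2, -2, 4) through (-6, -12, 11).
sin θ = |n·v| / (|n||v|) = |-22| / (√34 · √24) = 0.77015.
θ ≈ 50.37°.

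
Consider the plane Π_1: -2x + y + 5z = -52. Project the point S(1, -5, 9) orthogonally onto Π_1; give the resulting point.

Foot = S − λn with λ = (n·S − d)/|n|² = (38 − (-52))/30 = 3.
Foot = (1, -5, 9) − 3·(-2, 1, 5) = (7, -8, -6).

(7, -8, -6)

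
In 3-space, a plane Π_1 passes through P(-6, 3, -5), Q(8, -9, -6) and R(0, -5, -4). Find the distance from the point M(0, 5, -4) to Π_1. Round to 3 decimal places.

4.082

PQ = (14, -12, -1), PR = (6, -8, 1); a normal to Π_1 is PQ × PR = (-20, -20, -40).
Using P: Π_1 has equation -20x - 20y - 40z = 260.
n·M − d = (-20)·(0) + (-20)·(5) + (-40)·(-4) − 260 = -200; |n| = √2400.
Distance = |-200| / √2400 = 200/√2400 ≈ 4.082.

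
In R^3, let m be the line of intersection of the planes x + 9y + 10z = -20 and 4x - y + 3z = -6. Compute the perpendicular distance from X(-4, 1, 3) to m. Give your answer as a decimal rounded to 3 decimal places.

Direction of m: (1, 9, 10) × (4, -1, 3) = (37, 37, -37).
A point on m: solving the two plane equations with x = 5 gives (5, 5, -7).
Taking (5, 5, -7) on m with direction v = (37, 37, -37): w = X − (5, 5, -7) = (-9, -4, 10), and w × v = (-222, 37, -185).
Distance = |w × v| / |v| = √84878 / √4107 ≈ 4.546.

4.546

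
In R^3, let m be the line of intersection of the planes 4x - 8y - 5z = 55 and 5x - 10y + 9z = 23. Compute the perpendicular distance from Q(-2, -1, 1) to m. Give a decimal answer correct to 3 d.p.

Direction of m: (4, -8, -5) × (5, -10, 9) = (-122, -61, 0).
A point on m: solving the two plane equations with x = 6 gives (6, -2, -3).
Taking (6, -2, -3) on m with direction v = (-122, -61, 0): w = Q − (6, -2, -3) = (-8, 1, 4), and w × v = (244, -488, 610).
Distance = |w × v| / |v| = √669780 / √18605 ≈ 6.000.

6.000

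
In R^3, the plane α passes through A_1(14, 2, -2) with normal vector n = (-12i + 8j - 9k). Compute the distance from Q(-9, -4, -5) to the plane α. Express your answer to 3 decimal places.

15.000

α: n·r = n·A_1 gives -12x + 8y - 9z = -134.
n·Q − d = (-12)·(-9) + (8)·(-4) + (-9)·(-5) − (-134) = 255; |n| = √289.
Distance = |255| / √289 = 255/√289 ≈ 15.000.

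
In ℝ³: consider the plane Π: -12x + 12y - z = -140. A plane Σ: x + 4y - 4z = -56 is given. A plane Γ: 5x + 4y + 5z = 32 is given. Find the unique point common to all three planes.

Solving the 3×3 linear system -12x + 12y - z = -140, x + 4y - 4z = -56, 5x + 4y + 5z = 32 (e.g. by elimination or Cramer's rule, determinant = -716) gives (4, -7, 8).

(4, -7, 8)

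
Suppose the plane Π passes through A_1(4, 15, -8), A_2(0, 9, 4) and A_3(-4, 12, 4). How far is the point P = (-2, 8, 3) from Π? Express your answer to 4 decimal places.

2.2295

A_1A_2 = (-4, -6, 12), A_1A_3 = (-8, -3, 12); a normal to Π is A_1A_2 × A_1A_3 = (-36, -48, -36).
Using A_1: Π has equation -36x - 48y - 36z = -576.
n·P − d = (-36)·(-2) + (-48)·(8) + (-36)·(3) − (-576) = 156; |n| = √4896.
Distance = |156| / √4896 = 156/√4896 ≈ 2.2295.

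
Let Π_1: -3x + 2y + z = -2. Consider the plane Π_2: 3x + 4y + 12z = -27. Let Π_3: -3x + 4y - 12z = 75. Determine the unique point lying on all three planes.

(3, 6, -5)

Solving the 3×3 linear system -3x + 2y + z = -2, 3x + 4y + 12z = -27, -3x + 4y - 12z = 75 (e.g. by elimination or Cramer's rule, determinant = 312) gives (3, 6, -5).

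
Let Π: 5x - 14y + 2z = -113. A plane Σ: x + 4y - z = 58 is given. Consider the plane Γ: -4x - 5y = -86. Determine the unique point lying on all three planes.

(9, 10, -9)

Solving the 3×3 linear system 5x - 14y + 2z = -113, x + 4y - z = 58, -4x - 5y = -86 (e.g. by elimination or Cramer's rule, determinant = -59) gives (9, 10, -9).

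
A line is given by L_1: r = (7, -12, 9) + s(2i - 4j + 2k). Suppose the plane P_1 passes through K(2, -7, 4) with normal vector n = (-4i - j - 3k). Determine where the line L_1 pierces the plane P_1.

P_1: n·r = n·K gives -4x - y - 3z = -13.
Substitute r = (7, -12, 9) + t(2, -4, 2) into the plane: -43 + (-10)t = -13, so t = -3.
Intersection: (7, -12, 9) + (-3)·(2, -4, 2) = (1, 0, 3).

(1, 0, 3)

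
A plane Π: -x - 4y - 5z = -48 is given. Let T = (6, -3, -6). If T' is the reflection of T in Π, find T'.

(10, 13, 14)

λ = (n·T − d)/|n|² = (36 − (-48))/42 = 2.
Reflection = T − 2λn = (6, -3, -6) − 4·(-1, -4, -5) = (10, 13, 14).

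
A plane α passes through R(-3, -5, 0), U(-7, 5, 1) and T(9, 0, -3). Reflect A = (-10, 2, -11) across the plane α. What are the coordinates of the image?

(-4, 2, 13)

RU = (-4, 10, 1), RT = (12, 5, -3); a normal to α is RU × RT = (-35, 0, -140).
Using R: α has equation -35x - 140z = 105.
λ = (n·A − d)/|n|² = (1890 − 105)/20825 = 3/35.
Reflection = A − 2λn = (-10, 2, -11) − (6/35)·(-35, 0, -140) = (-4, 2, 13).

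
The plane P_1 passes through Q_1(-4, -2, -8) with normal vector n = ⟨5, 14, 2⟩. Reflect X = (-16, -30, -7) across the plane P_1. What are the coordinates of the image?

P_1: n·r = n·Q_1 gives 5x + 14y + 2z = -64.
λ = (n·X − d)/|n|² = (-514 − (-64))/225 = -2.
Reflection = X − 2λn = (-16, -30, -7) − (-4)·(5, 14, 2) = (4, 26, 1).

(4, 26, 1)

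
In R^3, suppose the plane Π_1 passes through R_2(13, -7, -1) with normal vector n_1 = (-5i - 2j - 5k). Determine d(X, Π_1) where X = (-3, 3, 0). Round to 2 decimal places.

Π_1: n_1·r = n_1·R_2 gives -5x - 2y - 5z = -46.
n·X − d = (-5)·(-3) + (-2)·(3) + (-5)·(0) − (-46) = 55; |n| = √54.
Distance = |55| / √54 = 55/√54 ≈ 7.48.

7.48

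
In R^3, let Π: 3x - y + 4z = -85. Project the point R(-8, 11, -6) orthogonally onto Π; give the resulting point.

(-11, 12, -10)

Foot = R − λn with λ = (n·R − d)/|n|² = (-59 − (-85))/26 = 1.
Foot = (-8, 11, -6) − 1·(3, -1, 4) = (-11, 12, -10).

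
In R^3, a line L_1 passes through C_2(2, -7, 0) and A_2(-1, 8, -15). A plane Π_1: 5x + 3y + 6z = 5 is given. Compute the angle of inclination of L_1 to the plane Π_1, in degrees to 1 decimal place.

A direction vector for L_1 is A_2 − C_2 = (-3, 15, -15).
sin θ = |n·v| / (|n||v|) = |-60| / (√70 · √459) = 0.33473.
θ ≈ 19.6°.

19.6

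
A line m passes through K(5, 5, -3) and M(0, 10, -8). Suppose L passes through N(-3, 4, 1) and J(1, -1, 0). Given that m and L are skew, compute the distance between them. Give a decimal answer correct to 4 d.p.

7.2390

A direction vector for m is M − K = (-5, 5, -5).
A direction vector for L is J − N = (4, -5, -1).
Common perpendicular direction n = (-5, 5, -5) × (4, -5, -1) = (-30, -25, 5).
With w = (-3, 4, 1) − (5, 5, -3) = (-8, -1, 4), w · n = 285.
Distance = |w · n| / |n| = |285| / √1550 ≈ 7.2390.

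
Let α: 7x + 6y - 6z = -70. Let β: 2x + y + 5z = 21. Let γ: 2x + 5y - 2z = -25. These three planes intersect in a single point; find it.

Solving the 3×3 linear system 7x + 6y - 6z = -70, 2x + y + 5z = 21, 2x + 5y - 2z = -25 (e.g. by elimination or Cramer's rule, determinant = -153) gives (-4, -1, 6).

(-4, -1, 6)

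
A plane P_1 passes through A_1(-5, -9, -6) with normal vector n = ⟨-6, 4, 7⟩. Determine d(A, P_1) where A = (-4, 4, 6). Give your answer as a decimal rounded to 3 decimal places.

P_1: n·r = n·A_1 gives -6x + 4y + 7z = -48.
n·A − d = (-6)·(-4) + (4)·(4) + (7)·(6) − (-48) = 130; |n| = √101.
Distance = |130| / √101 = 130/√101 ≈ 12.935.

12.935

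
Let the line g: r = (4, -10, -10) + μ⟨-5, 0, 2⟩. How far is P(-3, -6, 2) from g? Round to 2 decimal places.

9.43

Taking (4, -10, -10) on g with direction v = (-5, 0, 2): w = P − (4, -10, -10) = (-7, 4, 12), and w × v = (8, -46, 20).
Distance = |w × v| / |v| = √2580 / √29 ≈ 9.43.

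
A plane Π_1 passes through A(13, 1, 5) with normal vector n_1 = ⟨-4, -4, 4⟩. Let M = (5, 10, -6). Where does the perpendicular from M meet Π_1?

(1, 6, -2)

Π_1: n_1·r = n_1·A gives -4x - 4y + 4z = -36.
Foot = M − λn with λ = (n·M − d)/|n|² = (-84 − (-36))/48 = -1.
Foot = (5, 10, -6) − (-1)·(-4, -4, 4) = (1, 6, -2).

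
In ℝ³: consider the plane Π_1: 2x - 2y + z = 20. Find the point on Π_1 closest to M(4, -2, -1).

Foot = M − λn with λ = (n·M − d)/|n|² = (11 − 20)/9 = -1.
Foot = (4, -2, -1) − (-1)·(2, -2, 1) = (6, -4, 0).

(6, -4, 0)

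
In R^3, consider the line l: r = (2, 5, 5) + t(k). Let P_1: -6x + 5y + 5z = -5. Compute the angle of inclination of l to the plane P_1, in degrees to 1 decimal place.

32.6

sin θ = |n·v| / (|n||v|) = |5| / (√86 · √1) = 0.53916.
θ ≈ 32.6°.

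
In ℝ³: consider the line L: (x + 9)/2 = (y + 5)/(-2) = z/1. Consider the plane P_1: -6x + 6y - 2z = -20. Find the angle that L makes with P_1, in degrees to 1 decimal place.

83.8

L has direction (2, -2, 1) through (-9, -5, 0).
sin θ = |n·v| / (|n||v|) = |-26| / (√76 · √9) = 0.99413.
θ ≈ 83.8°.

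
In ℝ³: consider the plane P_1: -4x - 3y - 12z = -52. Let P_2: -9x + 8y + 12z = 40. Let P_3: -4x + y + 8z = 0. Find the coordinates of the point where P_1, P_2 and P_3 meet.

Solving the 3×3 linear system -4x - 3y - 12z = -52, -9x + 8y + 12z = 40, -4x + y + 8z = 0 (e.g. by elimination or Cramer's rule, determinant = -556) gives (4, 8, 1).

(4, 8, 1)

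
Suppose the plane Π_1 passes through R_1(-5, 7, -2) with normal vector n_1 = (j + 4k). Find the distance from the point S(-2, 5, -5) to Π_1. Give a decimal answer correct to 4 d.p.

3.3955

Π_1: n_1·r = n_1·R_1 gives y + 4z = -1.
n·S − d = (0)·(-2) + (1)·(5) + (4)·(-5) − (-1) = -14; |n| = √17.
Distance = |-14| / √17 = 14/√17 ≈ 3.3955.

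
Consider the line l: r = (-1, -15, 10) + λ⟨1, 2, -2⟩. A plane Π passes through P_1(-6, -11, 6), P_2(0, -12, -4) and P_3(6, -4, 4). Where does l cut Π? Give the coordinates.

P_1P_2 = (6, -1, -10), P_1P_3 = (12, 7, -2); a normal to Π is P_1P_2 × P_1P_3 = (72, -108, 54).
Using P_1: Π has equation 72x - 108y + 54z = 1080.
Substitute r = (-1, -15, 10) + t(1, 2, -2) into the plane: 2088 + (-252)t = 1080, so t = 4.
Intersection: (-1, -15, 10) + 4·(1, 2, -2) = (3, -7, 2).

(3, -7, 2)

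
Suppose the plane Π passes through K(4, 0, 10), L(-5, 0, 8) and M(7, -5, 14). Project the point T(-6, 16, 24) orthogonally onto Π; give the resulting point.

(-2, 4, 6)

KL = (-9, 0, -2), KM = (3, -5, 4); a normal to Π is KL × KM = (-10, 30, 45).
Using K: Π has equation -10x + 30y + 45z = 410.
Foot = T − λn with λ = (n·T − d)/|n|² = (1620 − 410)/3025 = 2/5.
Foot = (-6, 16, 24) − (2/5)·(-10, 30, 45) = (-2, 4, 6).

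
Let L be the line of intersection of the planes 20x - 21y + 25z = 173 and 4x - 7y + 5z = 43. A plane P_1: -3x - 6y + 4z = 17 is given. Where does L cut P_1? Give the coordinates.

Direction of L: (20, -21, 25) × (4, -7, 5) = (70, 0, -56).
A point on L: solving the two plane equations with x = 13 gives (13, -3, -6).
Substitute r = (13, -3, -6) + t(70, 0, -56) into the plane: -45 + (-434)t = 17, so t = -1/7.
Intersection: (13, -3, -6) + (-1/7)·(70, 0, -56) = (3, -3, 2).

(3, -3, 2)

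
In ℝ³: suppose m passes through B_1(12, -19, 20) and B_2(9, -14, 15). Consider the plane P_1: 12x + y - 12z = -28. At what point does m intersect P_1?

(3, -4, 5)

A direction vector for m is B_2 − B_1 = (-3, 5, -5).
Substitute r = (12, -19, 20) + t(-3, 5, -5) into the plane: -115 + 29t = -28, so t = 3.
Intersection: (12, -19, 20) + 3·(-3, 5, -5) = (3, -4, 5).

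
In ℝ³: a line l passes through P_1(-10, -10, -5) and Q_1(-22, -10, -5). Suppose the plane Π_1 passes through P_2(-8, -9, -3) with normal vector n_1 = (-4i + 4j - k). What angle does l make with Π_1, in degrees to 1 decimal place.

44.1

A direction vector for l is Q_1 − P_1 = (-12, 0, 0).
Π_1: n_1·r = n_1·P_2 gives -4x + 4y - z = -1.
sin θ = |n·v| / (|n||v|) = |48| / (√33 · √144) = 0.69631.
θ ≈ 44.1°.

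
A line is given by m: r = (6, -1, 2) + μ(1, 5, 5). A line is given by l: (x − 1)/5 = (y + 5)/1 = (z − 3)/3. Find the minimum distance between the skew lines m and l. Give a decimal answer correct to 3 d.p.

l has direction (5, 1, 3) through (1, -5, 3).
Common perpendicular direction n = (1, 5, 5) × (5, 1, 3) = (10, 22, -24).
With w = (1, -5, 3) − (6, -1, 2) = (-5, -4, 1), w · n = -162.
Distance = |w · n| / |n| = |-162| / √1160 ≈ 4.756.

4.756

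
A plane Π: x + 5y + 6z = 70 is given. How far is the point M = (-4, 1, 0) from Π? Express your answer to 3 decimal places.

n·M − d = (1)·(-4) + (5)·(1) + (6)·(0) − 70 = -69; |n| = √62.
Distance = |-69| / √62 = 69/√62 ≈ 8.763.

8.763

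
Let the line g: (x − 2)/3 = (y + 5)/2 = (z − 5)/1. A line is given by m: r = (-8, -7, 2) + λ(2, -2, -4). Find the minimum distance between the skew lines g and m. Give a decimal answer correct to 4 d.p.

g has direction (3, 2, 1) through (2, -5, 5).
Common perpendicular direction n = (3, 2, 1) × (2, -2, -4) = (-6, 14, -10).
With w = (-8, -7, 2) − (2, -5, 5) = (-10, -2, -3), w · n = 62.
Distance = |w · n| / |n| = |62| / √332 ≈ 3.4027.

3.4027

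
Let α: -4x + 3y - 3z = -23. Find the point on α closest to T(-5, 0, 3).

(-1, -3, 6)

Foot = T − λn with λ = (n·T − d)/|n|² = (11 − (-23))/34 = 1.
Foot = (-5, 0, 3) − 1·(-4, 3, -3) = (-1, -3, 6).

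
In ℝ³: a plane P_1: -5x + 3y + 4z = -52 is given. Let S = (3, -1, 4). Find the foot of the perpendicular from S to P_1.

(8, -4, 0)

Foot = S − λn with λ = (n·S − d)/|n|² = (-2 − (-52))/50 = 1.
Foot = (3, -1, 4) − 1·(-5, 3, 4) = (8, -4, 0).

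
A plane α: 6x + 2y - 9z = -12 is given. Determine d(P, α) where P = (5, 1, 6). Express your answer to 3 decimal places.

n·P − d = (6)·(5) + (2)·(1) + (-9)·(6) − (-12) = -10; |n| = √121.
Distance = |-10| / √121 = 10/√121 ≈ 0.909.

0.909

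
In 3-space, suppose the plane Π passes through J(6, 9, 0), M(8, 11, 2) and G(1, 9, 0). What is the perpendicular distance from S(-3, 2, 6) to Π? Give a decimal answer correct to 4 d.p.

JM = (2, 2, 2), JG = (-5, 0, 0); a normal to Π is JM × JG = (0, -10, 10).
Using J: Π has equation -10y + 10z = -90.
n·S − d = (0)·(-3) + (-10)·(2) + (10)·(6) − (-90) = 130; |n| = √200.
Distance = |130| / √200 = 130/√200 ≈ 9.1924.

9.1924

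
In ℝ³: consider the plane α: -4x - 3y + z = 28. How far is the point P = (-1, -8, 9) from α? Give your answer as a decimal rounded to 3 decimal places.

1.765

n·P − d = (-4)·(-1) + (-3)·(-8) + (1)·(9) − 28 = 9; |n| = √26.
Distance = |9| / √26 = 9/√26 ≈ 1.765.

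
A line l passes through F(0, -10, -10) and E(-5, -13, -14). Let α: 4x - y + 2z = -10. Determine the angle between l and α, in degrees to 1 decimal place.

A direction vector for l is E − F = (-5, -3, -4).
sin θ = |n·v| / (|n||v|) = |-25| / (√21 · √50) = 0.77152.
θ ≈ 50.5°.

50.5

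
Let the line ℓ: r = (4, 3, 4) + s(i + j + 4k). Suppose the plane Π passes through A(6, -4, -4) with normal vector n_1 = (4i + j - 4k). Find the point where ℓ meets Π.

(1, 0, -8)

Π: n_1·r = n_1·A gives 4x + y - 4z = 36.
Substitute r = (4, 3, 4) + t(1, 1, 4) into the plane: 3 + (-11)t = 36, so t = -3.
Intersection: (4, 3, 4) + (-3)·(1, 1, 4) = (1, 0, -8).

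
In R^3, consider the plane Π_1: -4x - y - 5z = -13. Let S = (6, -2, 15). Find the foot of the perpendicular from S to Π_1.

Foot = S − λn with λ = (n·S − d)/|n|² = (-97 − (-13))/42 = -2.
Foot = (6, -2, 15) − (-2)·(-4, -1, -5) = (-2, -4, 5).

(-2, -4, 5)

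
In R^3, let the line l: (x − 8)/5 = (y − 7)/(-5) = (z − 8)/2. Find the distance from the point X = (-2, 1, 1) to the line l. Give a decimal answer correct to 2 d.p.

12.79

l has direction (5, -5, 2) through (8, 7, 8).
Taking (8, 7, 8) on l with direction v = (5, -5, 2): w = X − (8, 7, 8) = (-10, -6, -7), and w × v = (-47, -15, 80).
Distance = |w × v| / |v| = √8834 / √54 ≈ 12.79.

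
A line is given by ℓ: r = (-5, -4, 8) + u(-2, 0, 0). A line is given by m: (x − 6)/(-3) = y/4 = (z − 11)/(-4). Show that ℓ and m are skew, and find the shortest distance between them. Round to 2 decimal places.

m has direction (-3, 4, -4) through (6, 0, 11).
Common perpendicular direction n = (-2, 0, 0) × (-3, 4, -4) = (0, -8, -8).
With w = (6, 0, 11) − (-5, -4, 8) = (11, 4, 3), w · n = -56.
Since n ≠ 0 the lines are not parallel, and w · n = -56 ≠ 0 so they do not intersect; hence they are skew.
Distance = |w · n| / |n| = |-56| / √128 ≈ 4.95.

4.95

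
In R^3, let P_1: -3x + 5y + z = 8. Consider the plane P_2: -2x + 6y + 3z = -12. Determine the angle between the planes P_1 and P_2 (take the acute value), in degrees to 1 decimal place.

cos θ = |n₁·n₂| / (|n₁||n₂|) = |39| / (√35 · √49).
θ = arccos(0.94174) ≈ 19.7°.

19.7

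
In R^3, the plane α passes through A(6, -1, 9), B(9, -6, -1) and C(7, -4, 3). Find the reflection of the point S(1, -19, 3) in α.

AB = (3, -5, -10), AC = (1, -3, -6); a normal to α is AB × AC = (0, 8, -4).
Using A: α has equation 8y - 4z = -44.
λ = (n·S − d)/|n|² = (-164 − (-44))/80 = -3/2.
Reflection = S − 2λn = (1, -19, 3) − (-3)·(0, 8, -4) = (1, 5, -9).

(1, 5, -9)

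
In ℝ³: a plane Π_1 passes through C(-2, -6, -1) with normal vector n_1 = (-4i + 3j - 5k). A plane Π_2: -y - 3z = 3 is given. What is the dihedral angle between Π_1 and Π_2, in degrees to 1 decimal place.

Π_1: n_1·r = n_1·C gives -4x + 3y - 5z = -5.
cos θ = |n₁·n₂| / (|n₁||n₂|) = |12| / (√50 · √10).
θ = arccos(0.53666) ≈ 57.5°.

57.5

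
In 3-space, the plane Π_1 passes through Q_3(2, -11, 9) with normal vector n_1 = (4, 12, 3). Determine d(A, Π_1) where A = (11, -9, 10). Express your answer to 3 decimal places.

4.846

Π_1: n_1·r = n_1·Q_3 gives 4x + 12y + 3z = -97.
n·A − d = (4)·(11) + (12)·(-9) + (3)·(10) − (-97) = 63; |n| = √169.
Distance = |63| / √169 = 63/√169 ≈ 4.846.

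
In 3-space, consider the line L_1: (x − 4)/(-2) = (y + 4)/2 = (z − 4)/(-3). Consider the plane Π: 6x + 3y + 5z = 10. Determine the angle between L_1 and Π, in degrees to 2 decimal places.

37.50

L_1 has direction (-2, 2, -3) through (4, -4, 4).
sin θ = |n·v| / (|n||v|) = |-21| / (√70 · √17) = 0.60876.
θ ≈ 37.50°.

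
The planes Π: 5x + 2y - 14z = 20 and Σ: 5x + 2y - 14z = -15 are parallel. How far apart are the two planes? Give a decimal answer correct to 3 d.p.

2.333

Same normal n = (5, 2, -14) with |n| = √225; distance = |20 − (-15)| / |n| = 35/√225 ≈ 2.333.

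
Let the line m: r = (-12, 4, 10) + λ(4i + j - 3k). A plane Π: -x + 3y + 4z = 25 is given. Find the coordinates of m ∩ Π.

Substitute r = (-12, 4, 10) + t(4, 1, -3) into the plane: 64 + (-13)t = 25, so t = 3.
Intersection: (-12, 4, 10) + 3·(4, 1, -3) = (0, 7, 1).

(0, 7, 1)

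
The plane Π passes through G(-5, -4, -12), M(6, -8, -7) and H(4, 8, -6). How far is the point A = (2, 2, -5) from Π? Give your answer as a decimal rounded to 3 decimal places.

2.444

GM = (11, -4, 5), GH = (9, 12, 6); a normal to Π is GM × GH = (-84, -21, 168).
Using G: Π has equation -84x - 21y + 168z = -1512.
n·A − d = (-84)·(2) + (-21)·(2) + (168)·(-5) − (-1512) = 462; |n| = √35721.
Distance = |462| / √35721 = 462/√35721 ≈ 2.444.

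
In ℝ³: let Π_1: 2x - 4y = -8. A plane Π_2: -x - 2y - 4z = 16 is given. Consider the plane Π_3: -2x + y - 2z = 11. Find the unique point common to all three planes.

Solving the 3×3 linear system 2x - 4y = -8, -x - 2y - 4z = 16, -2x + y - 2z = 11 (e.g. by elimination or Cramer's rule, determinant = -8) gives (2, 3, -6).

(2, 3, -6)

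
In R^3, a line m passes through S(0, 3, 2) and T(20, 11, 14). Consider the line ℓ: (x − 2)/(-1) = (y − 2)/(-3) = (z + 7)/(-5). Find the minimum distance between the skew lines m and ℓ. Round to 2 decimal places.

3.64

A direction vector for m is T − S = (20, 8, 12).
ℓ has direction (-1, -3, -5) through (2, 2, -7).
Common perpendicular direction n = (20, 8, 12) × (-1, -3, -5) = (-4, 88, -52).
With w = (2, 2, -7) − (0, 3, 2) = (2, -1, -9), w · n = 372.
Distance = |w · n| / |n| = |372| / √10464 ≈ 3.64.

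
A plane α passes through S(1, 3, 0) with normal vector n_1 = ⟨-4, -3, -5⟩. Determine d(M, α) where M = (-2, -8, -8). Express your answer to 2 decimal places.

12.02

α: n_1·r = n_1·S gives -4x - 3y - 5z = -13.
n·M − d = (-4)·(-2) + (-3)·(-8) + (-5)·(-8) − (-13) = 85; |n| = √50.
Distance = |85| / √50 = 85/√50 ≈ 12.02.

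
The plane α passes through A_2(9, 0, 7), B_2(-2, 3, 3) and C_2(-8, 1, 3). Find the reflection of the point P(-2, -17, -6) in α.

A_2B_2 = (-11, 3, -4), A_2C_2 = (-17, 1, -4); a normal to α is A_2B_2 × A_2C_2 = (-8, 24, 40).
Using A_2: α has equation -8x + 24y + 40z = 208.
λ = (n·P − d)/|n|² = (-632 − 208)/2240 = -3/8.
Reflection = P − 2λn = (-2, -17, -6) − (-3/4)·(-8, 24, 40) = (-8, 1, 24).

(-8, 1, 24)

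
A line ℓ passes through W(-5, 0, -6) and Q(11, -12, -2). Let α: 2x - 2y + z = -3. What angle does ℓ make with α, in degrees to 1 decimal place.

78.7

A direction vector for ℓ is Q − W = (16, -12, 4).
sin θ = |n·v| / (|n||v|) = |60| / (√9 · √416) = 0.98058.
θ ≈ 78.7°.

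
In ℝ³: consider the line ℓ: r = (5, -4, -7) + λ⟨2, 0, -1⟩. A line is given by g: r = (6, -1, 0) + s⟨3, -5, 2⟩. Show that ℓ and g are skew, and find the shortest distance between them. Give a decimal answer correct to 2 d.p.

Common perpendicular direction n = (2, 0, -1) × (3, -5, 2) = (-5, -7, -10).
With w = (6, -1, 0) − (5, -4, -7) = (1, 3, 7), w · n = -96.
Since n ≠ 0 the lines are not parallel, and w · n = -96 ≠ 0 so they do not intersect; hence they are skew.
Distance = |w · n| / |n| = |-96| / √174 ≈ 7.28.

7.28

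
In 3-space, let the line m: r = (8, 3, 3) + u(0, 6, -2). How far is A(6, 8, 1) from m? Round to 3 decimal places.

Taking (8, 3, 3) on m with direction v = (0, 6, -2): w = A − (8, 3, 3) = (-2, 5, -2), and w × v = (2, -4, -12).
Distance = |w × v| / |v| = √164 / √40 ≈ 2.025.

2.025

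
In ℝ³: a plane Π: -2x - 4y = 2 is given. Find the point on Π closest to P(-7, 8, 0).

Foot = P − λn with λ = (n·P − d)/|n|² = (-18 − 2)/20 = -1.
Foot = (-7, 8, 0) − (-1)·(-2, -4, 0) = (-9, 4, 0).

(-9, 4, 0)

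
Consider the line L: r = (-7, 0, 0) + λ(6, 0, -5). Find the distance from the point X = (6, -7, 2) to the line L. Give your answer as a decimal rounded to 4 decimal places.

Taking (-7, 0, 0) on L with direction v = (6, 0, -5): w = X − (-7, 0, 0) = (13, -7, 2), and w × v = (35, 77, 42).
Distance = |w × v| / |v| = √8918 / √61 ≈ 12.0912.

12.0912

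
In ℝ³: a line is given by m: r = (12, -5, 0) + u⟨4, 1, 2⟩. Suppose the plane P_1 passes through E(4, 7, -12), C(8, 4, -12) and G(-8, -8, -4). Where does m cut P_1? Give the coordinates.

EC = (4, -3, 0), EG = (-12, -15, 8); a normal to P_1 is EC × EG = (-24, -32, -96).
Using E: P_1 has equation -24x - 32y - 96z = 832.
Substitute r = (12, -5, 0) + t(4, 1, 2) into the plane: -128 + (-320)t = 832, so t = -3.
Intersection: (12, -5, 0) + (-3)·(4, 1, 2) = (0, -8, -6).

(0, -8, -6)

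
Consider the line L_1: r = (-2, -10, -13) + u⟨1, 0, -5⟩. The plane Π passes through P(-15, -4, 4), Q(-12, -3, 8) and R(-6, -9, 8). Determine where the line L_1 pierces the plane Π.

PQ = (3, 1, 4), PR = (9, -5, 4); a normal to Π is PQ × PR = (24, 24, -24).
Using P: Π has equation 24x + 24y - 24z = -552.
Substitute r = (-2, -10, -13) + t(1, 0, -5) into the plane: 24 + 144t = -552, so t = -4.
Intersection: (-2, -10, -13) + (-4)·(1, 0, -5) = (-6, -10, 7).

(-6, -10, 7)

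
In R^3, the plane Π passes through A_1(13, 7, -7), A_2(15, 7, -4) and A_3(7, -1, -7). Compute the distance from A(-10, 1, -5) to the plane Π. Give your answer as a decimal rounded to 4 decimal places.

A_1A_2 = (2, 0, 3), A_1A_3 = (-6, -8, 0); a normal to Π is A_1A_2 × A_1A_3 = (24, -18, -16).
Using A_1: Π has equation 24x - 18y - 16z = 298.
n·A − d = (24)·(-10) + (-18)·(1) + (-16)·(-5) − 298 = -476; |n| = √1156.
Distance = |-476| / √1156 = 476/√1156 ≈ 14.0000.

14.0000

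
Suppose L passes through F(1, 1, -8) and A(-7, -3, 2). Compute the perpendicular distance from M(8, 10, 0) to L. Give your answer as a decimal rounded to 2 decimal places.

13.90

A direction vector for L is A − F = (-8, -4, 10).
Taking (1, 1, -8) on L with direction v = (-8, -4, 10): w = M − (1, 1, -8) = (7, 9, 8), and w × v = (122, -134, 44).
Distance = |w × v| / |v| = √34776 / √180 ≈ 13.90.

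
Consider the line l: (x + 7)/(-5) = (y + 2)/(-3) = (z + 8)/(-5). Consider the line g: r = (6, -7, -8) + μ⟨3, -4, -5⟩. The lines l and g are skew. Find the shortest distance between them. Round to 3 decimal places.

2.719

l has direction (-5, -3, -5) through (-7, -2, -8).
Common perpendicular direction n = (-5, -3, -5) × (3, -4, -5) = (-5, -40, 29).
With w = (6, -7, -8) − (-7, -2, -8) = (13, -5, 0), w · n = 135.
Distance = |w · n| / |n| = |135| / √2466 ≈ 2.719.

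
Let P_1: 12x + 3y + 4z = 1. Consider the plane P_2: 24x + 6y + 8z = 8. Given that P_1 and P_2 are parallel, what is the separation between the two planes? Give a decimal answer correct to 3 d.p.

0.231

Rescale P_2 by 1/2: 12x + 3y + 4z = 4. Then distance = |1 − 4| / √169 ≈ 0.231.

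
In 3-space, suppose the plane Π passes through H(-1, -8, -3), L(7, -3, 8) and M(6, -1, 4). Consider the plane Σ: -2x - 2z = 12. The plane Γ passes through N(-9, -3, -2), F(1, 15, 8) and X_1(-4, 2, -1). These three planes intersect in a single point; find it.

HL = (8, 5, 11), HM = (7, 7, 7); a normal to Π is HL × HM = (-42, 21, 21).
Using H: Π has equation -42x + 21y + 21z = -189.
NF = (10, 18, 10), NX_1 = (5, 5, 1); a normal to Γ is NF × NX_1 = (-32, 40, -40).
Using N: Γ has equation -32x + 40y - 40z = 248.
Solving the 3×3 linear system -42x + 21y + 21z = -189, -2x - 2z = 12, -32x + 40y - 40z = 248 (e.g. by elimination or Cramer's rule, determinant = -5376) gives (1, 0, -7).

(1, 0, -7)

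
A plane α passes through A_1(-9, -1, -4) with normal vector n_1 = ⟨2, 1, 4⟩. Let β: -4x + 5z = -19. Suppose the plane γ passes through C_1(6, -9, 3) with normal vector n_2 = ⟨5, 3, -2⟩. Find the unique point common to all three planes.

α: n_1·r = n_1·A_1 gives 2x + y + 4z = -35.
γ: n_2·r = n_2·C_1 gives 5x + 3y - 2z = -3.
Solving the 3×3 linear system 2x + y + 4z = -35, -4x + 5z = -19, 5x + 3y - 2z = -3 (e.g. by elimination or Cramer's rule, determinant = -61) gives (-4, 1, -7).

(-4, 1, -7)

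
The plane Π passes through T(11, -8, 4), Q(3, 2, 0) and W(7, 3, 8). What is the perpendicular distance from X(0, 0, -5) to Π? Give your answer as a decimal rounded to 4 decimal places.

1.0000

TQ = (-8, 10, -4), TW = (-4, 11, 4); a normal to Π is TQ × TW = (84, 48, -48).
Using T: Π has equation 84x + 48y - 48z = 348.
n·X − d = (84)·(0) + (48)·(0) + (-48)·(-5) − 348 = -108; |n| = √11664.
Distance = |-108| / √11664 = 108/√11664 ≈ 1.0000.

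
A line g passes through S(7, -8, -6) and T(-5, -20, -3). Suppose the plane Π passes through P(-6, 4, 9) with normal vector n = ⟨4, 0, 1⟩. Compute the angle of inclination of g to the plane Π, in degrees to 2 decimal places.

A direction vector for g is T − S = (-12, -12, 3).
Π: n·r = n·P gives 4x + z = -15.
sin θ = |n·v| / (|n||v|) = |-45| / (√17 · √297) = 0.63330.
θ ≈ 39.29°.

39.29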